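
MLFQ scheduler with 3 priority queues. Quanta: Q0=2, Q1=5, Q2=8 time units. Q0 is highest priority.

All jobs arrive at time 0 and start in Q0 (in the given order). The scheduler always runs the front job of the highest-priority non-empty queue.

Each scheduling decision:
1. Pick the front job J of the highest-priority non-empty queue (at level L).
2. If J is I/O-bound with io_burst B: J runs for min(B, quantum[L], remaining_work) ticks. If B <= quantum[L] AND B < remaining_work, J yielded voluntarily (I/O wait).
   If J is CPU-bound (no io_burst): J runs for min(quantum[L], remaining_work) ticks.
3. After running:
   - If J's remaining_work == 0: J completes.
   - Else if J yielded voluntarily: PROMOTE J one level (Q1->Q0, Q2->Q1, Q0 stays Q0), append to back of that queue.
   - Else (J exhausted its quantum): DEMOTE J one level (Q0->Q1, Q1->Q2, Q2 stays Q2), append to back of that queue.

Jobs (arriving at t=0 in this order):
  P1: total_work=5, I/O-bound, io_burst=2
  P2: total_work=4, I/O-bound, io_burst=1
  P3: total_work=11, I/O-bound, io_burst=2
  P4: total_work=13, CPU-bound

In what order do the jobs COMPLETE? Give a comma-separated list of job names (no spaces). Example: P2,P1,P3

Answer: P1,P2,P3,P4

Derivation:
t=0-2: P1@Q0 runs 2, rem=3, I/O yield, promote→Q0. Q0=[P2,P3,P4,P1] Q1=[] Q2=[]
t=2-3: P2@Q0 runs 1, rem=3, I/O yield, promote→Q0. Q0=[P3,P4,P1,P2] Q1=[] Q2=[]
t=3-5: P3@Q0 runs 2, rem=9, I/O yield, promote→Q0. Q0=[P4,P1,P2,P3] Q1=[] Q2=[]
t=5-7: P4@Q0 runs 2, rem=11, quantum used, demote→Q1. Q0=[P1,P2,P3] Q1=[P4] Q2=[]
t=7-9: P1@Q0 runs 2, rem=1, I/O yield, promote→Q0. Q0=[P2,P3,P1] Q1=[P4] Q2=[]
t=9-10: P2@Q0 runs 1, rem=2, I/O yield, promote→Q0. Q0=[P3,P1,P2] Q1=[P4] Q2=[]
t=10-12: P3@Q0 runs 2, rem=7, I/O yield, promote→Q0. Q0=[P1,P2,P3] Q1=[P4] Q2=[]
t=12-13: P1@Q0 runs 1, rem=0, completes. Q0=[P2,P3] Q1=[P4] Q2=[]
t=13-14: P2@Q0 runs 1, rem=1, I/O yield, promote→Q0. Q0=[P3,P2] Q1=[P4] Q2=[]
t=14-16: P3@Q0 runs 2, rem=5, I/O yield, promote→Q0. Q0=[P2,P3] Q1=[P4] Q2=[]
t=16-17: P2@Q0 runs 1, rem=0, completes. Q0=[P3] Q1=[P4] Q2=[]
t=17-19: P3@Q0 runs 2, rem=3, I/O yield, promote→Q0. Q0=[P3] Q1=[P4] Q2=[]
t=19-21: P3@Q0 runs 2, rem=1, I/O yield, promote→Q0. Q0=[P3] Q1=[P4] Q2=[]
t=21-22: P3@Q0 runs 1, rem=0, completes. Q0=[] Q1=[P4] Q2=[]
t=22-27: P4@Q1 runs 5, rem=6, quantum used, demote→Q2. Q0=[] Q1=[] Q2=[P4]
t=27-33: P4@Q2 runs 6, rem=0, completes. Q0=[] Q1=[] Q2=[]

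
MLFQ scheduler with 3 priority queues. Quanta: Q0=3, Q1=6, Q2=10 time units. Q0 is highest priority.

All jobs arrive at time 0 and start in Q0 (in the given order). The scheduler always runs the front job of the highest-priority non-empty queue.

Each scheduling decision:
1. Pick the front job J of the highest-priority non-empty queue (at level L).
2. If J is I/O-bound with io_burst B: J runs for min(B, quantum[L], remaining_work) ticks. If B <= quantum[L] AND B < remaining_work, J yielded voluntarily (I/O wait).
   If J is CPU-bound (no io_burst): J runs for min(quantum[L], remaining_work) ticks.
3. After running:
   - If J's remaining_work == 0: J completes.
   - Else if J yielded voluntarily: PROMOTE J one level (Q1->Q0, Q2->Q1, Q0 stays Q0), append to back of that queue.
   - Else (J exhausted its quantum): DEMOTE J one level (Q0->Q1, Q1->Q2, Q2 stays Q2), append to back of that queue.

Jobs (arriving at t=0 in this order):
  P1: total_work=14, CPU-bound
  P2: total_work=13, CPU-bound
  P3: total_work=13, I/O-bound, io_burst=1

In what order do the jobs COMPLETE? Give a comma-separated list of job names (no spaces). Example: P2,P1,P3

Answer: P3,P1,P2

Derivation:
t=0-3: P1@Q0 runs 3, rem=11, quantum used, demote→Q1. Q0=[P2,P3] Q1=[P1] Q2=[]
t=3-6: P2@Q0 runs 3, rem=10, quantum used, demote→Q1. Q0=[P3] Q1=[P1,P2] Q2=[]
t=6-7: P3@Q0 runs 1, rem=12, I/O yield, promote→Q0. Q0=[P3] Q1=[P1,P2] Q2=[]
t=7-8: P3@Q0 runs 1, rem=11, I/O yield, promote→Q0. Q0=[P3] Q1=[P1,P2] Q2=[]
t=8-9: P3@Q0 runs 1, rem=10, I/O yield, promote→Q0. Q0=[P3] Q1=[P1,P2] Q2=[]
t=9-10: P3@Q0 runs 1, rem=9, I/O yield, promote→Q0. Q0=[P3] Q1=[P1,P2] Q2=[]
t=10-11: P3@Q0 runs 1, rem=8, I/O yield, promote→Q0. Q0=[P3] Q1=[P1,P2] Q2=[]
t=11-12: P3@Q0 runs 1, rem=7, I/O yield, promote→Q0. Q0=[P3] Q1=[P1,P2] Q2=[]
t=12-13: P3@Q0 runs 1, rem=6, I/O yield, promote→Q0. Q0=[P3] Q1=[P1,P2] Q2=[]
t=13-14: P3@Q0 runs 1, rem=5, I/O yield, promote→Q0. Q0=[P3] Q1=[P1,P2] Q2=[]
t=14-15: P3@Q0 runs 1, rem=4, I/O yield, promote→Q0. Q0=[P3] Q1=[P1,P2] Q2=[]
t=15-16: P3@Q0 runs 1, rem=3, I/O yield, promote→Q0. Q0=[P3] Q1=[P1,P2] Q2=[]
t=16-17: P3@Q0 runs 1, rem=2, I/O yield, promote→Q0. Q0=[P3] Q1=[P1,P2] Q2=[]
t=17-18: P3@Q0 runs 1, rem=1, I/O yield, promote→Q0. Q0=[P3] Q1=[P1,P2] Q2=[]
t=18-19: P3@Q0 runs 1, rem=0, completes. Q0=[] Q1=[P1,P2] Q2=[]
t=19-25: P1@Q1 runs 6, rem=5, quantum used, demote→Q2. Q0=[] Q1=[P2] Q2=[P1]
t=25-31: P2@Q1 runs 6, rem=4, quantum used, demote→Q2. Q0=[] Q1=[] Q2=[P1,P2]
t=31-36: P1@Q2 runs 5, rem=0, completes. Q0=[] Q1=[] Q2=[P2]
t=36-40: P2@Q2 runs 4, rem=0, completes. Q0=[] Q1=[] Q2=[]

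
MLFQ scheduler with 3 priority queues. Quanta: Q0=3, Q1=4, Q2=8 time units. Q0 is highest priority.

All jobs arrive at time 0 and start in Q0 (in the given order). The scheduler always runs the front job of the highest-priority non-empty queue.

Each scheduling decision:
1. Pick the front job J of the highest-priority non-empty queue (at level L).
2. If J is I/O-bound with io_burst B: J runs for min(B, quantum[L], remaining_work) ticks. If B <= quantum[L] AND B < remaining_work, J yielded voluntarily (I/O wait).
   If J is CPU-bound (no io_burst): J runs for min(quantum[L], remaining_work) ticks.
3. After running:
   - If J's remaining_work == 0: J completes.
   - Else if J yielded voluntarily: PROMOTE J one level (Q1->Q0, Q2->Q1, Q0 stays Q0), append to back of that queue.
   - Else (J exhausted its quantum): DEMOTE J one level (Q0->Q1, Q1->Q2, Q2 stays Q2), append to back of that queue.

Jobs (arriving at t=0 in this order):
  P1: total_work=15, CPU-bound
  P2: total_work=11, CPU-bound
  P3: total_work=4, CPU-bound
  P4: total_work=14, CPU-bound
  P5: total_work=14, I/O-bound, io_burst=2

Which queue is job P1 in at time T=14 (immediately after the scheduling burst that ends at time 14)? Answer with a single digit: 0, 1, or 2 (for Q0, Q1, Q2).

t=0-3: P1@Q0 runs 3, rem=12, quantum used, demote→Q1. Q0=[P2,P3,P4,P5] Q1=[P1] Q2=[]
t=3-6: P2@Q0 runs 3, rem=8, quantum used, demote→Q1. Q0=[P3,P4,P5] Q1=[P1,P2] Q2=[]
t=6-9: P3@Q0 runs 3, rem=1, quantum used, demote→Q1. Q0=[P4,P5] Q1=[P1,P2,P3] Q2=[]
t=9-12: P4@Q0 runs 3, rem=11, quantum used, demote→Q1. Q0=[P5] Q1=[P1,P2,P3,P4] Q2=[]
t=12-14: P5@Q0 runs 2, rem=12, I/O yield, promote→Q0. Q0=[P5] Q1=[P1,P2,P3,P4] Q2=[]
t=14-16: P5@Q0 runs 2, rem=10, I/O yield, promote→Q0. Q0=[P5] Q1=[P1,P2,P3,P4] Q2=[]
t=16-18: P5@Q0 runs 2, rem=8, I/O yield, promote→Q0. Q0=[P5] Q1=[P1,P2,P3,P4] Q2=[]
t=18-20: P5@Q0 runs 2, rem=6, I/O yield, promote→Q0. Q0=[P5] Q1=[P1,P2,P3,P4] Q2=[]
t=20-22: P5@Q0 runs 2, rem=4, I/O yield, promote→Q0. Q0=[P5] Q1=[P1,P2,P3,P4] Q2=[]
t=22-24: P5@Q0 runs 2, rem=2, I/O yield, promote→Q0. Q0=[P5] Q1=[P1,P2,P3,P4] Q2=[]
t=24-26: P5@Q0 runs 2, rem=0, completes. Q0=[] Q1=[P1,P2,P3,P4] Q2=[]
t=26-30: P1@Q1 runs 4, rem=8, quantum used, demote→Q2. Q0=[] Q1=[P2,P3,P4] Q2=[P1]
t=30-34: P2@Q1 runs 4, rem=4, quantum used, demote→Q2. Q0=[] Q1=[P3,P4] Q2=[P1,P2]
t=34-35: P3@Q1 runs 1, rem=0, completes. Q0=[] Q1=[P4] Q2=[P1,P2]
t=35-39: P4@Q1 runs 4, rem=7, quantum used, demote→Q2. Q0=[] Q1=[] Q2=[P1,P2,P4]
t=39-47: P1@Q2 runs 8, rem=0, completes. Q0=[] Q1=[] Q2=[P2,P4]
t=47-51: P2@Q2 runs 4, rem=0, completes. Q0=[] Q1=[] Q2=[P4]
t=51-58: P4@Q2 runs 7, rem=0, completes. Q0=[] Q1=[] Q2=[]

Answer: 1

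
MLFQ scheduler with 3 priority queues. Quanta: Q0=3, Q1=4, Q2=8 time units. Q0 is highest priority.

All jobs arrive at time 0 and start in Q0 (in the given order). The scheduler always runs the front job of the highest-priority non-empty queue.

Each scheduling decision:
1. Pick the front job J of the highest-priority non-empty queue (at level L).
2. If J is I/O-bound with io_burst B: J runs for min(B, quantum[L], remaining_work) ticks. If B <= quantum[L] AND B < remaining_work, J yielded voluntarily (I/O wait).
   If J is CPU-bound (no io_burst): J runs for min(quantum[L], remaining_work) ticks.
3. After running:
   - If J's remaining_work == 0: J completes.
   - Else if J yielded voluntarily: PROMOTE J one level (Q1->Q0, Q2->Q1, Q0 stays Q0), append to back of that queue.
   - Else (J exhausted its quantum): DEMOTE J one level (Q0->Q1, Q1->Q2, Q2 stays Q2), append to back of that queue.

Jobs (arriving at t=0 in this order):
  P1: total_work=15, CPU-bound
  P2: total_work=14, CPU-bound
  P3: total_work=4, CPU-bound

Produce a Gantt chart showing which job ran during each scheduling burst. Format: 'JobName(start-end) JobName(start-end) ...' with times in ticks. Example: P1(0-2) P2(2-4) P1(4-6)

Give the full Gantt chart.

t=0-3: P1@Q0 runs 3, rem=12, quantum used, demote→Q1. Q0=[P2,P3] Q1=[P1] Q2=[]
t=3-6: P2@Q0 runs 3, rem=11, quantum used, demote→Q1. Q0=[P3] Q1=[P1,P2] Q2=[]
t=6-9: P3@Q0 runs 3, rem=1, quantum used, demote→Q1. Q0=[] Q1=[P1,P2,P3] Q2=[]
t=9-13: P1@Q1 runs 4, rem=8, quantum used, demote→Q2. Q0=[] Q1=[P2,P3] Q2=[P1]
t=13-17: P2@Q1 runs 4, rem=7, quantum used, demote→Q2. Q0=[] Q1=[P3] Q2=[P1,P2]
t=17-18: P3@Q1 runs 1, rem=0, completes. Q0=[] Q1=[] Q2=[P1,P2]
t=18-26: P1@Q2 runs 8, rem=0, completes. Q0=[] Q1=[] Q2=[P2]
t=26-33: P2@Q2 runs 7, rem=0, completes. Q0=[] Q1=[] Q2=[]

Answer: P1(0-3) P2(3-6) P3(6-9) P1(9-13) P2(13-17) P3(17-18) P1(18-26) P2(26-33)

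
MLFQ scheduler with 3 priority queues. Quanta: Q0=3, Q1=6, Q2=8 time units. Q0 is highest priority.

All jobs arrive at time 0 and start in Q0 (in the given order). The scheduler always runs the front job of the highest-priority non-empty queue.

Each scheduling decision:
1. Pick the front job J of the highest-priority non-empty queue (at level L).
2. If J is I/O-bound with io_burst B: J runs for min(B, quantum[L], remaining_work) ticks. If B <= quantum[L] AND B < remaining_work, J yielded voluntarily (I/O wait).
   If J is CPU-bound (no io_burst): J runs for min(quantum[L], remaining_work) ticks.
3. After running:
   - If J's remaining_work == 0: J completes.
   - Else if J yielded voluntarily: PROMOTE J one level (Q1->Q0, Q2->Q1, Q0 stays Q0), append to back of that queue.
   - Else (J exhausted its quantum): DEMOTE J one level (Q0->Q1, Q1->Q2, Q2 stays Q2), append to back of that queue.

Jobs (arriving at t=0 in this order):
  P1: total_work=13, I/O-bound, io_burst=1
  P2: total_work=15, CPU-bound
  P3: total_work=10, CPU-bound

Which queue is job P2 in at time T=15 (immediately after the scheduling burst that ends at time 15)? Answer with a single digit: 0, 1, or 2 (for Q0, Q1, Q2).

Answer: 1

Derivation:
t=0-1: P1@Q0 runs 1, rem=12, I/O yield, promote→Q0. Q0=[P2,P3,P1] Q1=[] Q2=[]
t=1-4: P2@Q0 runs 3, rem=12, quantum used, demote→Q1. Q0=[P3,P1] Q1=[P2] Q2=[]
t=4-7: P3@Q0 runs 3, rem=7, quantum used, demote→Q1. Q0=[P1] Q1=[P2,P3] Q2=[]
t=7-8: P1@Q0 runs 1, rem=11, I/O yield, promote→Q0. Q0=[P1] Q1=[P2,P3] Q2=[]
t=8-9: P1@Q0 runs 1, rem=10, I/O yield, promote→Q0. Q0=[P1] Q1=[P2,P3] Q2=[]
t=9-10: P1@Q0 runs 1, rem=9, I/O yield, promote→Q0. Q0=[P1] Q1=[P2,P3] Q2=[]
t=10-11: P1@Q0 runs 1, rem=8, I/O yield, promote→Q0. Q0=[P1] Q1=[P2,P3] Q2=[]
t=11-12: P1@Q0 runs 1, rem=7, I/O yield, promote→Q0. Q0=[P1] Q1=[P2,P3] Q2=[]
t=12-13: P1@Q0 runs 1, rem=6, I/O yield, promote→Q0. Q0=[P1] Q1=[P2,P3] Q2=[]
t=13-14: P1@Q0 runs 1, rem=5, I/O yield, promote→Q0. Q0=[P1] Q1=[P2,P3] Q2=[]
t=14-15: P1@Q0 runs 1, rem=4, I/O yield, promote→Q0. Q0=[P1] Q1=[P2,P3] Q2=[]
t=15-16: P1@Q0 runs 1, rem=3, I/O yield, promote→Q0. Q0=[P1] Q1=[P2,P3] Q2=[]
t=16-17: P1@Q0 runs 1, rem=2, I/O yield, promote→Q0. Q0=[P1] Q1=[P2,P3] Q2=[]
t=17-18: P1@Q0 runs 1, rem=1, I/O yield, promote→Q0. Q0=[P1] Q1=[P2,P3] Q2=[]
t=18-19: P1@Q0 runs 1, rem=0, completes. Q0=[] Q1=[P2,P3] Q2=[]
t=19-25: P2@Q1 runs 6, rem=6, quantum used, demote→Q2. Q0=[] Q1=[P3] Q2=[P2]
t=25-31: P3@Q1 runs 6, rem=1, quantum used, demote→Q2. Q0=[] Q1=[] Q2=[P2,P3]
t=31-37: P2@Q2 runs 6, rem=0, completes. Q0=[] Q1=[] Q2=[P3]
t=37-38: P3@Q2 runs 1, rem=0, completes. Q0=[] Q1=[] Q2=[]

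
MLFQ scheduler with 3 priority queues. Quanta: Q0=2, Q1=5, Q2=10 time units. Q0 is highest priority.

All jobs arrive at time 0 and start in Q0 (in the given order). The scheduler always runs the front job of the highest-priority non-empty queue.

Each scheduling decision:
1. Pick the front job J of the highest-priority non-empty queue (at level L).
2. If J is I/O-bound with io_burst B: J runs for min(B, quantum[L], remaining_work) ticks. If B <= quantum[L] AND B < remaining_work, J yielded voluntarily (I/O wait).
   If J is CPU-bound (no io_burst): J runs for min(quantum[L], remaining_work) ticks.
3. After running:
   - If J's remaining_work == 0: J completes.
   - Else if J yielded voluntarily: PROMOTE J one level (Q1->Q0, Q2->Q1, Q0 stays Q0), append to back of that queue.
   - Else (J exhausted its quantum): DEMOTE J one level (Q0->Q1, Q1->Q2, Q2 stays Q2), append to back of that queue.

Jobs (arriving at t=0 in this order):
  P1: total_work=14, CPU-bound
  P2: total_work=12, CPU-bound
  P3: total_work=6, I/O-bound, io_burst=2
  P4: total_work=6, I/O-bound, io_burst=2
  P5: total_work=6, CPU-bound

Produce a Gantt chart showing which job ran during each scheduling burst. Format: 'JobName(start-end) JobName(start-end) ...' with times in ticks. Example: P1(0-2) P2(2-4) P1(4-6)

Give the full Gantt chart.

Answer: P1(0-2) P2(2-4) P3(4-6) P4(6-8) P5(8-10) P3(10-12) P4(12-14) P3(14-16) P4(16-18) P1(18-23) P2(23-28) P5(28-32) P1(32-39) P2(39-44)

Derivation:
t=0-2: P1@Q0 runs 2, rem=12, quantum used, demote→Q1. Q0=[P2,P3,P4,P5] Q1=[P1] Q2=[]
t=2-4: P2@Q0 runs 2, rem=10, quantum used, demote→Q1. Q0=[P3,P4,P5] Q1=[P1,P2] Q2=[]
t=4-6: P3@Q0 runs 2, rem=4, I/O yield, promote→Q0. Q0=[P4,P5,P3] Q1=[P1,P2] Q2=[]
t=6-8: P4@Q0 runs 2, rem=4, I/O yield, promote→Q0. Q0=[P5,P3,P4] Q1=[P1,P2] Q2=[]
t=8-10: P5@Q0 runs 2, rem=4, quantum used, demote→Q1. Q0=[P3,P4] Q1=[P1,P2,P5] Q2=[]
t=10-12: P3@Q0 runs 2, rem=2, I/O yield, promote→Q0. Q0=[P4,P3] Q1=[P1,P2,P5] Q2=[]
t=12-14: P4@Q0 runs 2, rem=2, I/O yield, promote→Q0. Q0=[P3,P4] Q1=[P1,P2,P5] Q2=[]
t=14-16: P3@Q0 runs 2, rem=0, completes. Q0=[P4] Q1=[P1,P2,P5] Q2=[]
t=16-18: P4@Q0 runs 2, rem=0, completes. Q0=[] Q1=[P1,P2,P5] Q2=[]
t=18-23: P1@Q1 runs 5, rem=7, quantum used, demote→Q2. Q0=[] Q1=[P2,P5] Q2=[P1]
t=23-28: P2@Q1 runs 5, rem=5, quantum used, demote→Q2. Q0=[] Q1=[P5] Q2=[P1,P2]
t=28-32: P5@Q1 runs 4, rem=0, completes. Q0=[] Q1=[] Q2=[P1,P2]
t=32-39: P1@Q2 runs 7, rem=0, completes. Q0=[] Q1=[] Q2=[P2]
t=39-44: P2@Q2 runs 5, rem=0, completes. Q0=[] Q1=[] Q2=[]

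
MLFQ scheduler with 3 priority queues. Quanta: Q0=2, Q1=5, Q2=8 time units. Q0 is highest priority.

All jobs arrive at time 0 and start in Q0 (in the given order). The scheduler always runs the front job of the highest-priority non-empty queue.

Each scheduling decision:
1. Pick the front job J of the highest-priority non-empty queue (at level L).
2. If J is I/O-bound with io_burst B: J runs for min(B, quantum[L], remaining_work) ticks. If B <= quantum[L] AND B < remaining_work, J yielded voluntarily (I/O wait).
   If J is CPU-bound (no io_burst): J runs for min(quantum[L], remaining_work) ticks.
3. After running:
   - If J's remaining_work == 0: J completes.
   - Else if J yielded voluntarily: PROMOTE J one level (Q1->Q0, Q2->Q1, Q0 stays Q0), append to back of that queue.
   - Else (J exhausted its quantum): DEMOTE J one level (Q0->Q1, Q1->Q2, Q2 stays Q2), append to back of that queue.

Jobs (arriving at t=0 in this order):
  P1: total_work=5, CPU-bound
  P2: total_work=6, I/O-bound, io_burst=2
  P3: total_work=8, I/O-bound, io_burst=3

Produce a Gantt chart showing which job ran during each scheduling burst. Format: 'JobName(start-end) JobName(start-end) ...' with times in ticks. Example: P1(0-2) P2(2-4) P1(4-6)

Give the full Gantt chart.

t=0-2: P1@Q0 runs 2, rem=3, quantum used, demote→Q1. Q0=[P2,P3] Q1=[P1] Q2=[]
t=2-4: P2@Q0 runs 2, rem=4, I/O yield, promote→Q0. Q0=[P3,P2] Q1=[P1] Q2=[]
t=4-6: P3@Q0 runs 2, rem=6, quantum used, demote→Q1. Q0=[P2] Q1=[P1,P3] Q2=[]
t=6-8: P2@Q0 runs 2, rem=2, I/O yield, promote→Q0. Q0=[P2] Q1=[P1,P3] Q2=[]
t=8-10: P2@Q0 runs 2, rem=0, completes. Q0=[] Q1=[P1,P3] Q2=[]
t=10-13: P1@Q1 runs 3, rem=0, completes. Q0=[] Q1=[P3] Q2=[]
t=13-16: P3@Q1 runs 3, rem=3, I/O yield, promote→Q0. Q0=[P3] Q1=[] Q2=[]
t=16-18: P3@Q0 runs 2, rem=1, quantum used, demote→Q1. Q0=[] Q1=[P3] Q2=[]
t=18-19: P3@Q1 runs 1, rem=0, completes. Q0=[] Q1=[] Q2=[]

Answer: P1(0-2) P2(2-4) P3(4-6) P2(6-8) P2(8-10) P1(10-13) P3(13-16) P3(16-18) P3(18-19)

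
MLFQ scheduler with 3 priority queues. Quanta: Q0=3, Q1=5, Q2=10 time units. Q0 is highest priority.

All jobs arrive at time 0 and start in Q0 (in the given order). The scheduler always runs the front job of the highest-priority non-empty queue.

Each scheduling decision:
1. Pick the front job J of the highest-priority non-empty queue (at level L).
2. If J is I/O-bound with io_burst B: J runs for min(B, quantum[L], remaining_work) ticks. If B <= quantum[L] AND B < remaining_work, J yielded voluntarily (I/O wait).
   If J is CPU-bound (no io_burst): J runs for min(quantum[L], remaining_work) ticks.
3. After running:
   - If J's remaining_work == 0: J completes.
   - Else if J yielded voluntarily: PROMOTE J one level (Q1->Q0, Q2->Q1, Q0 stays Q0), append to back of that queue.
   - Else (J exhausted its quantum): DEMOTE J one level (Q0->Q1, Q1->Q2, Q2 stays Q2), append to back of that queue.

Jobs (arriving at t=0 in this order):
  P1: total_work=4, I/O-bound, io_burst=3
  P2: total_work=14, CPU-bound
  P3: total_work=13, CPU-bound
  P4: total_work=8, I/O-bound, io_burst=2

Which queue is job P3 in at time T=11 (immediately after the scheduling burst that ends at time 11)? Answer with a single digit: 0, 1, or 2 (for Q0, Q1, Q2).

Answer: 1

Derivation:
t=0-3: P1@Q0 runs 3, rem=1, I/O yield, promote→Q0. Q0=[P2,P3,P4,P1] Q1=[] Q2=[]
t=3-6: P2@Q0 runs 3, rem=11, quantum used, demote→Q1. Q0=[P3,P4,P1] Q1=[P2] Q2=[]
t=6-9: P3@Q0 runs 3, rem=10, quantum used, demote→Q1. Q0=[P4,P1] Q1=[P2,P3] Q2=[]
t=9-11: P4@Q0 runs 2, rem=6, I/O yield, promote→Q0. Q0=[P1,P4] Q1=[P2,P3] Q2=[]
t=11-12: P1@Q0 runs 1, rem=0, completes. Q0=[P4] Q1=[P2,P3] Q2=[]
t=12-14: P4@Q0 runs 2, rem=4, I/O yield, promote→Q0. Q0=[P4] Q1=[P2,P3] Q2=[]
t=14-16: P4@Q0 runs 2, rem=2, I/O yield, promote→Q0. Q0=[P4] Q1=[P2,P3] Q2=[]
t=16-18: P4@Q0 runs 2, rem=0, completes. Q0=[] Q1=[P2,P3] Q2=[]
t=18-23: P2@Q1 runs 5, rem=6, quantum used, demote→Q2. Q0=[] Q1=[P3] Q2=[P2]
t=23-28: P3@Q1 runs 5, rem=5, quantum used, demote→Q2. Q0=[] Q1=[] Q2=[P2,P3]
t=28-34: P2@Q2 runs 6, rem=0, completes. Q0=[] Q1=[] Q2=[P3]
t=34-39: P3@Q2 runs 5, rem=0, completes. Q0=[] Q1=[] Q2=[]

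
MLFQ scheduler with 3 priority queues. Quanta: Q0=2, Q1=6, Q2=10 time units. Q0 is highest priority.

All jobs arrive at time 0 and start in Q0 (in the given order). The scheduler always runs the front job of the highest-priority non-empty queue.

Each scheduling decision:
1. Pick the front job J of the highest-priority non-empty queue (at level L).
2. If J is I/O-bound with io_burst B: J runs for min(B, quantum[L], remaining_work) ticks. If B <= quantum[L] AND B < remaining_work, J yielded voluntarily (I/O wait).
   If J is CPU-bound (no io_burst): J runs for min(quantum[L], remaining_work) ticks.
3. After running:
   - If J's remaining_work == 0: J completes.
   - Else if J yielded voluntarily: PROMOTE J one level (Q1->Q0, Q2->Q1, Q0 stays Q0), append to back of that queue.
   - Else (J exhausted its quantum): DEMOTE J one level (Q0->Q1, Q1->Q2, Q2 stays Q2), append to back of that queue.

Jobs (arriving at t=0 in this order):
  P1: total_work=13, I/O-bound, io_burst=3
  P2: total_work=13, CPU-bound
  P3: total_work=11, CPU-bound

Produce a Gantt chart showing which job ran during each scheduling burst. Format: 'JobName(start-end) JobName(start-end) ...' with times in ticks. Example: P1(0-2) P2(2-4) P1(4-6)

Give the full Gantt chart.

Answer: P1(0-2) P2(2-4) P3(4-6) P1(6-9) P1(9-11) P2(11-17) P3(17-23) P1(23-26) P1(26-28) P1(28-29) P2(29-34) P3(34-37)

Derivation:
t=0-2: P1@Q0 runs 2, rem=11, quantum used, demote→Q1. Q0=[P2,P3] Q1=[P1] Q2=[]
t=2-4: P2@Q0 runs 2, rem=11, quantum used, demote→Q1. Q0=[P3] Q1=[P1,P2] Q2=[]
t=4-6: P3@Q0 runs 2, rem=9, quantum used, demote→Q1. Q0=[] Q1=[P1,P2,P3] Q2=[]
t=6-9: P1@Q1 runs 3, rem=8, I/O yield, promote→Q0. Q0=[P1] Q1=[P2,P3] Q2=[]
t=9-11: P1@Q0 runs 2, rem=6, quantum used, demote→Q1. Q0=[] Q1=[P2,P3,P1] Q2=[]
t=11-17: P2@Q1 runs 6, rem=5, quantum used, demote→Q2. Q0=[] Q1=[P3,P1] Q2=[P2]
t=17-23: P3@Q1 runs 6, rem=3, quantum used, demote→Q2. Q0=[] Q1=[P1] Q2=[P2,P3]
t=23-26: P1@Q1 runs 3, rem=3, I/O yield, promote→Q0. Q0=[P1] Q1=[] Q2=[P2,P3]
t=26-28: P1@Q0 runs 2, rem=1, quantum used, demote→Q1. Q0=[] Q1=[P1] Q2=[P2,P3]
t=28-29: P1@Q1 runs 1, rem=0, completes. Q0=[] Q1=[] Q2=[P2,P3]
t=29-34: P2@Q2 runs 5, rem=0, completes. Q0=[] Q1=[] Q2=[P3]
t=34-37: P3@Q2 runs 3, rem=0, completes. Q0=[] Q1=[] Q2=[]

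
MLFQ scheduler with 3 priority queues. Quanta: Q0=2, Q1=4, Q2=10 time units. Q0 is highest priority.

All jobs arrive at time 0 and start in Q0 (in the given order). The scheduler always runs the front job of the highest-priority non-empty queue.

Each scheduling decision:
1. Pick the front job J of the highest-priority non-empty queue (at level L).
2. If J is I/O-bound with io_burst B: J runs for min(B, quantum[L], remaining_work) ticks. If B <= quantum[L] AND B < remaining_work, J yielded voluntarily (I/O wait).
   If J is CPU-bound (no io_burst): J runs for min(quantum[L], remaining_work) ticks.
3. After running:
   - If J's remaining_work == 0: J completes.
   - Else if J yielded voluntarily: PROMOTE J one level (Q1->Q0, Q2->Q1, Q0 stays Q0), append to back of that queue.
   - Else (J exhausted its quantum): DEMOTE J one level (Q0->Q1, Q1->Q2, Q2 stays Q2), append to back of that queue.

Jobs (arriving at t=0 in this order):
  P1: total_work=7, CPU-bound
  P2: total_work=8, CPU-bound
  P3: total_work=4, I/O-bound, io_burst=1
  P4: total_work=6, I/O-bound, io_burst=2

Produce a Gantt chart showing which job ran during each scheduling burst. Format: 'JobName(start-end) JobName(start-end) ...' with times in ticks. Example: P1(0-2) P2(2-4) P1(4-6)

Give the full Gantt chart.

t=0-2: P1@Q0 runs 2, rem=5, quantum used, demote→Q1. Q0=[P2,P3,P4] Q1=[P1] Q2=[]
t=2-4: P2@Q0 runs 2, rem=6, quantum used, demote→Q1. Q0=[P3,P4] Q1=[P1,P2] Q2=[]
t=4-5: P3@Q0 runs 1, rem=3, I/O yield, promote→Q0. Q0=[P4,P3] Q1=[P1,P2] Q2=[]
t=5-7: P4@Q0 runs 2, rem=4, I/O yield, promote→Q0. Q0=[P3,P4] Q1=[P1,P2] Q2=[]
t=7-8: P3@Q0 runs 1, rem=2, I/O yield, promote→Q0. Q0=[P4,P3] Q1=[P1,P2] Q2=[]
t=8-10: P4@Q0 runs 2, rem=2, I/O yield, promote→Q0. Q0=[P3,P4] Q1=[P1,P2] Q2=[]
t=10-11: P3@Q0 runs 1, rem=1, I/O yield, promote→Q0. Q0=[P4,P3] Q1=[P1,P2] Q2=[]
t=11-13: P4@Q0 runs 2, rem=0, completes. Q0=[P3] Q1=[P1,P2] Q2=[]
t=13-14: P3@Q0 runs 1, rem=0, completes. Q0=[] Q1=[P1,P2] Q2=[]
t=14-18: P1@Q1 runs 4, rem=1, quantum used, demote→Q2. Q0=[] Q1=[P2] Q2=[P1]
t=18-22: P2@Q1 runs 4, rem=2, quantum used, demote→Q2. Q0=[] Q1=[] Q2=[P1,P2]
t=22-23: P1@Q2 runs 1, rem=0, completes. Q0=[] Q1=[] Q2=[P2]
t=23-25: P2@Q2 runs 2, rem=0, completes. Q0=[] Q1=[] Q2=[]

Answer: P1(0-2) P2(2-4) P3(4-5) P4(5-7) P3(7-8) P4(8-10) P3(10-11) P4(11-13) P3(13-14) P1(14-18) P2(18-22) P1(22-23) P2(23-25)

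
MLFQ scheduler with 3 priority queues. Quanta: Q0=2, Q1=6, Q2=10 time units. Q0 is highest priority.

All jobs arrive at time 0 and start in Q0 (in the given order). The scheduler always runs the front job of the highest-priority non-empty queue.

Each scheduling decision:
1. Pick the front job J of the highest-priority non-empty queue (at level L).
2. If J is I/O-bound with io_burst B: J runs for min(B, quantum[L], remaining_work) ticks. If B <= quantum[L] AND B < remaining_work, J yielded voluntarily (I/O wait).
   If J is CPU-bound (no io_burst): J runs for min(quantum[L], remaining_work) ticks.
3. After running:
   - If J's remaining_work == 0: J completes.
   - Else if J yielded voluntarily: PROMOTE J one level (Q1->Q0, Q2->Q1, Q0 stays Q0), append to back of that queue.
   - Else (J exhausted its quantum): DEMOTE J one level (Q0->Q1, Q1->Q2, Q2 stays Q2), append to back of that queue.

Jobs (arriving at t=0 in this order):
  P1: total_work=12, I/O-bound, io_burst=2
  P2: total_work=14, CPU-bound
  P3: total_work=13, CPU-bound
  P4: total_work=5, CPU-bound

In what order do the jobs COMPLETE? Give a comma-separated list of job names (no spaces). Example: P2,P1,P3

t=0-2: P1@Q0 runs 2, rem=10, I/O yield, promote→Q0. Q0=[P2,P3,P4,P1] Q1=[] Q2=[]
t=2-4: P2@Q0 runs 2, rem=12, quantum used, demote→Q1. Q0=[P3,P4,P1] Q1=[P2] Q2=[]
t=4-6: P3@Q0 runs 2, rem=11, quantum used, demote→Q1. Q0=[P4,P1] Q1=[P2,P3] Q2=[]
t=6-8: P4@Q0 runs 2, rem=3, quantum used, demote→Q1. Q0=[P1] Q1=[P2,P3,P4] Q2=[]
t=8-10: P1@Q0 runs 2, rem=8, I/O yield, promote→Q0. Q0=[P1] Q1=[P2,P3,P4] Q2=[]
t=10-12: P1@Q0 runs 2, rem=6, I/O yield, promote→Q0. Q0=[P1] Q1=[P2,P3,P4] Q2=[]
t=12-14: P1@Q0 runs 2, rem=4, I/O yield, promote→Q0. Q0=[P1] Q1=[P2,P3,P4] Q2=[]
t=14-16: P1@Q0 runs 2, rem=2, I/O yield, promote→Q0. Q0=[P1] Q1=[P2,P3,P4] Q2=[]
t=16-18: P1@Q0 runs 2, rem=0, completes. Q0=[] Q1=[P2,P3,P4] Q2=[]
t=18-24: P2@Q1 runs 6, rem=6, quantum used, demote→Q2. Q0=[] Q1=[P3,P4] Q2=[P2]
t=24-30: P3@Q1 runs 6, rem=5, quantum used, demote→Q2. Q0=[] Q1=[P4] Q2=[P2,P3]
t=30-33: P4@Q1 runs 3, rem=0, completes. Q0=[] Q1=[] Q2=[P2,P3]
t=33-39: P2@Q2 runs 6, rem=0, completes. Q0=[] Q1=[] Q2=[P3]
t=39-44: P3@Q2 runs 5, rem=0, completes. Q0=[] Q1=[] Q2=[]

Answer: P1,P4,P2,P3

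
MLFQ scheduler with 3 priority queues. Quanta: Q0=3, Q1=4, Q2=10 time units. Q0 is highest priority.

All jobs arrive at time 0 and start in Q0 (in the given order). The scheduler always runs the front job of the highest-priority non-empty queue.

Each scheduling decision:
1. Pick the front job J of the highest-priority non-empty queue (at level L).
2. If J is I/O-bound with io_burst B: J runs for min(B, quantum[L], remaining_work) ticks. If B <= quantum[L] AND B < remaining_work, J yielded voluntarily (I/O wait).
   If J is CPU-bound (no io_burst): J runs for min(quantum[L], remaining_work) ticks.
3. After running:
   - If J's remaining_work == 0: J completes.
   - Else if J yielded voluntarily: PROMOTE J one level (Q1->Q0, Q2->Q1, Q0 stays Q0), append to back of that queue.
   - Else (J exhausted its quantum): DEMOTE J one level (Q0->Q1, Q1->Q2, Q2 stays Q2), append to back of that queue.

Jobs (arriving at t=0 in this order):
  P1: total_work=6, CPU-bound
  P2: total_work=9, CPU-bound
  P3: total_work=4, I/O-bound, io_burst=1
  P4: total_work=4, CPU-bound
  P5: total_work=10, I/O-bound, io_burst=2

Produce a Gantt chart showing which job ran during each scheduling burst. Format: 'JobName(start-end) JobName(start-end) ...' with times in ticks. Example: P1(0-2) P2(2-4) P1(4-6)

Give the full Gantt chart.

Answer: P1(0-3) P2(3-6) P3(6-7) P4(7-10) P5(10-12) P3(12-13) P5(13-15) P3(15-16) P5(16-18) P3(18-19) P5(19-21) P5(21-23) P1(23-26) P2(26-30) P4(30-31) P2(31-33)

Derivation:
t=0-3: P1@Q0 runs 3, rem=3, quantum used, demote→Q1. Q0=[P2,P3,P4,P5] Q1=[P1] Q2=[]
t=3-6: P2@Q0 runs 3, rem=6, quantum used, demote→Q1. Q0=[P3,P4,P5] Q1=[P1,P2] Q2=[]
t=6-7: P3@Q0 runs 1, rem=3, I/O yield, promote→Q0. Q0=[P4,P5,P3] Q1=[P1,P2] Q2=[]
t=7-10: P4@Q0 runs 3, rem=1, quantum used, demote→Q1. Q0=[P5,P3] Q1=[P1,P2,P4] Q2=[]
t=10-12: P5@Q0 runs 2, rem=8, I/O yield, promote→Q0. Q0=[P3,P5] Q1=[P1,P2,P4] Q2=[]
t=12-13: P3@Q0 runs 1, rem=2, I/O yield, promote→Q0. Q0=[P5,P3] Q1=[P1,P2,P4] Q2=[]
t=13-15: P5@Q0 runs 2, rem=6, I/O yield, promote→Q0. Q0=[P3,P5] Q1=[P1,P2,P4] Q2=[]
t=15-16: P3@Q0 runs 1, rem=1, I/O yield, promote→Q0. Q0=[P5,P3] Q1=[P1,P2,P4] Q2=[]
t=16-18: P5@Q0 runs 2, rem=4, I/O yield, promote→Q0. Q0=[P3,P5] Q1=[P1,P2,P4] Q2=[]
t=18-19: P3@Q0 runs 1, rem=0, completes. Q0=[P5] Q1=[P1,P2,P4] Q2=[]
t=19-21: P5@Q0 runs 2, rem=2, I/O yield, promote→Q0. Q0=[P5] Q1=[P1,P2,P4] Q2=[]
t=21-23: P5@Q0 runs 2, rem=0, completes. Q0=[] Q1=[P1,P2,P4] Q2=[]
t=23-26: P1@Q1 runs 3, rem=0, completes. Q0=[] Q1=[P2,P4] Q2=[]
t=26-30: P2@Q1 runs 4, rem=2, quantum used, demote→Q2. Q0=[] Q1=[P4] Q2=[P2]
t=30-31: P4@Q1 runs 1, rem=0, completes. Q0=[] Q1=[] Q2=[P2]
t=31-33: P2@Q2 runs 2, rem=0, completes. Q0=[] Q1=[] Q2=[]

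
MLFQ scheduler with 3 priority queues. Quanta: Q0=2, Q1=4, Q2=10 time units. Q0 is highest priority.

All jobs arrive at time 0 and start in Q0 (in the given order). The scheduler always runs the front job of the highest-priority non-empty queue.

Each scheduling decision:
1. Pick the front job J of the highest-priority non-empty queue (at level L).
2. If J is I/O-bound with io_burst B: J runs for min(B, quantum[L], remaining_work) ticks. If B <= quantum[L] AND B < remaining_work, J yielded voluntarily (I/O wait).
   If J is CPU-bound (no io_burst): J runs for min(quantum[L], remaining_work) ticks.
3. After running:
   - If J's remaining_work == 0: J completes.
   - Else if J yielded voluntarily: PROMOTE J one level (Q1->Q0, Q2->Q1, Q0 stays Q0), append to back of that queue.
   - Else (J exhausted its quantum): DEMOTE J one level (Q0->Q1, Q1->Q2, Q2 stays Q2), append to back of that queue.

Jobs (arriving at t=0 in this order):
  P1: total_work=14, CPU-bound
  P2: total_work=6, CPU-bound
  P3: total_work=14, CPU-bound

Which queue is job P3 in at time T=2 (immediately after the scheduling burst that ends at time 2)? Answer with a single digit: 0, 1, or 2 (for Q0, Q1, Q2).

t=0-2: P1@Q0 runs 2, rem=12, quantum used, demote→Q1. Q0=[P2,P3] Q1=[P1] Q2=[]
t=2-4: P2@Q0 runs 2, rem=4, quantum used, demote→Q1. Q0=[P3] Q1=[P1,P2] Q2=[]
t=4-6: P3@Q0 runs 2, rem=12, quantum used, demote→Q1. Q0=[] Q1=[P1,P2,P3] Q2=[]
t=6-10: P1@Q1 runs 4, rem=8, quantum used, demote→Q2. Q0=[] Q1=[P2,P3] Q2=[P1]
t=10-14: P2@Q1 runs 4, rem=0, completes. Q0=[] Q1=[P3] Q2=[P1]
t=14-18: P3@Q1 runs 4, rem=8, quantum used, demote→Q2. Q0=[] Q1=[] Q2=[P1,P3]
t=18-26: P1@Q2 runs 8, rem=0, completes. Q0=[] Q1=[] Q2=[P3]
t=26-34: P3@Q2 runs 8, rem=0, completes. Q0=[] Q1=[] Q2=[]

Answer: 0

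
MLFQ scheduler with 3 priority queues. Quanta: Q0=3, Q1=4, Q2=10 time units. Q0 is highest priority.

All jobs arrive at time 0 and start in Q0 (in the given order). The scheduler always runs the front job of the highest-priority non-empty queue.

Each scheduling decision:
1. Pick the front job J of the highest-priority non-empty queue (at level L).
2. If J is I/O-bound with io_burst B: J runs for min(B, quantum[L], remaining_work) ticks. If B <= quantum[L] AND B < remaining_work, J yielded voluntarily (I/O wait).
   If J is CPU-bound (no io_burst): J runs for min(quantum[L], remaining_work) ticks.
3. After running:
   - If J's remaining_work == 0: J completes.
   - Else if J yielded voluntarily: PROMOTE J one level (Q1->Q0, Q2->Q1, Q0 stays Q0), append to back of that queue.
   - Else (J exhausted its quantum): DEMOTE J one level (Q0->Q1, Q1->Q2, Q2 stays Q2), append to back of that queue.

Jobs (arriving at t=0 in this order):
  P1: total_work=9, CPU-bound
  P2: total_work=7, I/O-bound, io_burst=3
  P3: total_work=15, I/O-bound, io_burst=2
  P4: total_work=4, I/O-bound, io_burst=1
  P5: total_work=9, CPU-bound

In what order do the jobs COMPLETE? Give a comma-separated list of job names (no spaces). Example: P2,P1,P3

Answer: P2,P4,P3,P1,P5

Derivation:
t=0-3: P1@Q0 runs 3, rem=6, quantum used, demote→Q1. Q0=[P2,P3,P4,P5] Q1=[P1] Q2=[]
t=3-6: P2@Q0 runs 3, rem=4, I/O yield, promote→Q0. Q0=[P3,P4,P5,P2] Q1=[P1] Q2=[]
t=6-8: P3@Q0 runs 2, rem=13, I/O yield, promote→Q0. Q0=[P4,P5,P2,P3] Q1=[P1] Q2=[]
t=8-9: P4@Q0 runs 1, rem=3, I/O yield, promote→Q0. Q0=[P5,P2,P3,P4] Q1=[P1] Q2=[]
t=9-12: P5@Q0 runs 3, rem=6, quantum used, demote→Q1. Q0=[P2,P3,P4] Q1=[P1,P5] Q2=[]
t=12-15: P2@Q0 runs 3, rem=1, I/O yield, promote→Q0. Q0=[P3,P4,P2] Q1=[P1,P5] Q2=[]
t=15-17: P3@Q0 runs 2, rem=11, I/O yield, promote→Q0. Q0=[P4,P2,P3] Q1=[P1,P5] Q2=[]
t=17-18: P4@Q0 runs 1, rem=2, I/O yield, promote→Q0. Q0=[P2,P3,P4] Q1=[P1,P5] Q2=[]
t=18-19: P2@Q0 runs 1, rem=0, completes. Q0=[P3,P4] Q1=[P1,P5] Q2=[]
t=19-21: P3@Q0 runs 2, rem=9, I/O yield, promote→Q0. Q0=[P4,P3] Q1=[P1,P5] Q2=[]
t=21-22: P4@Q0 runs 1, rem=1, I/O yield, promote→Q0. Q0=[P3,P4] Q1=[P1,P5] Q2=[]
t=22-24: P3@Q0 runs 2, rem=7, I/O yield, promote→Q0. Q0=[P4,P3] Q1=[P1,P5] Q2=[]
t=24-25: P4@Q0 runs 1, rem=0, completes. Q0=[P3] Q1=[P1,P5] Q2=[]
t=25-27: P3@Q0 runs 2, rem=5, I/O yield, promote→Q0. Q0=[P3] Q1=[P1,P5] Q2=[]
t=27-29: P3@Q0 runs 2, rem=3, I/O yield, promote→Q0. Q0=[P3] Q1=[P1,P5] Q2=[]
t=29-31: P3@Q0 runs 2, rem=1, I/O yield, promote→Q0. Q0=[P3] Q1=[P1,P5] Q2=[]
t=31-32: P3@Q0 runs 1, rem=0, completes. Q0=[] Q1=[P1,P5] Q2=[]
t=32-36: P1@Q1 runs 4, rem=2, quantum used, demote→Q2. Q0=[] Q1=[P5] Q2=[P1]
t=36-40: P5@Q1 runs 4, rem=2, quantum used, demote→Q2. Q0=[] Q1=[] Q2=[P1,P5]
t=40-42: P1@Q2 runs 2, rem=0, completes. Q0=[] Q1=[] Q2=[P5]
t=42-44: P5@Q2 runs 2, rem=0, completes. Q0=[] Q1=[] Q2=[]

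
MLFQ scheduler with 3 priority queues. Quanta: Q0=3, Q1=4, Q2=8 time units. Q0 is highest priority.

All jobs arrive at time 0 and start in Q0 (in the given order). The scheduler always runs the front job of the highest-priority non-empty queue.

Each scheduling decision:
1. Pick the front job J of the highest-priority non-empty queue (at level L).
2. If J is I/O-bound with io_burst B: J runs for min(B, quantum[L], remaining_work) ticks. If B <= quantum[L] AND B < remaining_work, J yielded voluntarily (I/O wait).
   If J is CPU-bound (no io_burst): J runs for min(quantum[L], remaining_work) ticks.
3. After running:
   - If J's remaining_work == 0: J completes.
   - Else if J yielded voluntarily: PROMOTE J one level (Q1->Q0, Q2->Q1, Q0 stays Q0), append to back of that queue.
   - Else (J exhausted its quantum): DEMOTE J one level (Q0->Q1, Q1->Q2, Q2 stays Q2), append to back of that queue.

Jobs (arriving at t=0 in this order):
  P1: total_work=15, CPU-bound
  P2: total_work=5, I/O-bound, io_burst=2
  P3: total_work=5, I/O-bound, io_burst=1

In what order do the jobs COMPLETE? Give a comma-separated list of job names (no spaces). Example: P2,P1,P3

t=0-3: P1@Q0 runs 3, rem=12, quantum used, demote→Q1. Q0=[P2,P3] Q1=[P1] Q2=[]
t=3-5: P2@Q0 runs 2, rem=3, I/O yield, promote→Q0. Q0=[P3,P2] Q1=[P1] Q2=[]
t=5-6: P3@Q0 runs 1, rem=4, I/O yield, promote→Q0. Q0=[P2,P3] Q1=[P1] Q2=[]
t=6-8: P2@Q0 runs 2, rem=1, I/O yield, promote→Q0. Q0=[P3,P2] Q1=[P1] Q2=[]
t=8-9: P3@Q0 runs 1, rem=3, I/O yield, promote→Q0. Q0=[P2,P3] Q1=[P1] Q2=[]
t=9-10: P2@Q0 runs 1, rem=0, completes. Q0=[P3] Q1=[P1] Q2=[]
t=10-11: P3@Q0 runs 1, rem=2, I/O yield, promote→Q0. Q0=[P3] Q1=[P1] Q2=[]
t=11-12: P3@Q0 runs 1, rem=1, I/O yield, promote→Q0. Q0=[P3] Q1=[P1] Q2=[]
t=12-13: P3@Q0 runs 1, rem=0, completes. Q0=[] Q1=[P1] Q2=[]
t=13-17: P1@Q1 runs 4, rem=8, quantum used, demote→Q2. Q0=[] Q1=[] Q2=[P1]
t=17-25: P1@Q2 runs 8, rem=0, completes. Q0=[] Q1=[] Q2=[]

Answer: P2,P3,P1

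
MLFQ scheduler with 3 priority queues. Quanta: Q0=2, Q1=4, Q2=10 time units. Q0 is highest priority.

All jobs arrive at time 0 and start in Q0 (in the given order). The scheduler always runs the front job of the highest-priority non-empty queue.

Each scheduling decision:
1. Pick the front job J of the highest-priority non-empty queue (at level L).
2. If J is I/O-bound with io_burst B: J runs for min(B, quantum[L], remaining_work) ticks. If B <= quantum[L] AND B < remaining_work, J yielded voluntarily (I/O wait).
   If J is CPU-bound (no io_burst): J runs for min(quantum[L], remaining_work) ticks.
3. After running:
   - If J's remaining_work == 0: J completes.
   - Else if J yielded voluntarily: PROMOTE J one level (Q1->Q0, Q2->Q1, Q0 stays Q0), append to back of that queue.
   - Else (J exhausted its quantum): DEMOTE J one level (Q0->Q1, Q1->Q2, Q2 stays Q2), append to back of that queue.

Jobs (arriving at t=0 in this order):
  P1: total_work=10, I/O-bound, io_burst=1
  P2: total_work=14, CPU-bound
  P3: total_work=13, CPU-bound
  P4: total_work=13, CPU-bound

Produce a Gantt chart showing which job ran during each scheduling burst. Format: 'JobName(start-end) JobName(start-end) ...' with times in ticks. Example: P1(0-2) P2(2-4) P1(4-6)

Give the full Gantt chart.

t=0-1: P1@Q0 runs 1, rem=9, I/O yield, promote→Q0. Q0=[P2,P3,P4,P1] Q1=[] Q2=[]
t=1-3: P2@Q0 runs 2, rem=12, quantum used, demote→Q1. Q0=[P3,P4,P1] Q1=[P2] Q2=[]
t=3-5: P3@Q0 runs 2, rem=11, quantum used, demote→Q1. Q0=[P4,P1] Q1=[P2,P3] Q2=[]
t=5-7: P4@Q0 runs 2, rem=11, quantum used, demote→Q1. Q0=[P1] Q1=[P2,P3,P4] Q2=[]
t=7-8: P1@Q0 runs 1, rem=8, I/O yield, promote→Q0. Q0=[P1] Q1=[P2,P3,P4] Q2=[]
t=8-9: P1@Q0 runs 1, rem=7, I/O yield, promote→Q0. Q0=[P1] Q1=[P2,P3,P4] Q2=[]
t=9-10: P1@Q0 runs 1, rem=6, I/O yield, promote→Q0. Q0=[P1] Q1=[P2,P3,P4] Q2=[]
t=10-11: P1@Q0 runs 1, rem=5, I/O yield, promote→Q0. Q0=[P1] Q1=[P2,P3,P4] Q2=[]
t=11-12: P1@Q0 runs 1, rem=4, I/O yield, promote→Q0. Q0=[P1] Q1=[P2,P3,P4] Q2=[]
t=12-13: P1@Q0 runs 1, rem=3, I/O yield, promote→Q0. Q0=[P1] Q1=[P2,P3,P4] Q2=[]
t=13-14: P1@Q0 runs 1, rem=2, I/O yield, promote→Q0. Q0=[P1] Q1=[P2,P3,P4] Q2=[]
t=14-15: P1@Q0 runs 1, rem=1, I/O yield, promote→Q0. Q0=[P1] Q1=[P2,P3,P4] Q2=[]
t=15-16: P1@Q0 runs 1, rem=0, completes. Q0=[] Q1=[P2,P3,P4] Q2=[]
t=16-20: P2@Q1 runs 4, rem=8, quantum used, demote→Q2. Q0=[] Q1=[P3,P4] Q2=[P2]
t=20-24: P3@Q1 runs 4, rem=7, quantum used, demote→Q2. Q0=[] Q1=[P4] Q2=[P2,P3]
t=24-28: P4@Q1 runs 4, rem=7, quantum used, demote→Q2. Q0=[] Q1=[] Q2=[P2,P3,P4]
t=28-36: P2@Q2 runs 8, rem=0, completes. Q0=[] Q1=[] Q2=[P3,P4]
t=36-43: P3@Q2 runs 7, rem=0, completes. Q0=[] Q1=[] Q2=[P4]
t=43-50: P4@Q2 runs 7, rem=0, completes. Q0=[] Q1=[] Q2=[]

Answer: P1(0-1) P2(1-3) P3(3-5) P4(5-7) P1(7-8) P1(8-9) P1(9-10) P1(10-11) P1(11-12) P1(12-13) P1(13-14) P1(14-15) P1(15-16) P2(16-20) P3(20-24) P4(24-28) P2(28-36) P3(36-43) P4(43-50)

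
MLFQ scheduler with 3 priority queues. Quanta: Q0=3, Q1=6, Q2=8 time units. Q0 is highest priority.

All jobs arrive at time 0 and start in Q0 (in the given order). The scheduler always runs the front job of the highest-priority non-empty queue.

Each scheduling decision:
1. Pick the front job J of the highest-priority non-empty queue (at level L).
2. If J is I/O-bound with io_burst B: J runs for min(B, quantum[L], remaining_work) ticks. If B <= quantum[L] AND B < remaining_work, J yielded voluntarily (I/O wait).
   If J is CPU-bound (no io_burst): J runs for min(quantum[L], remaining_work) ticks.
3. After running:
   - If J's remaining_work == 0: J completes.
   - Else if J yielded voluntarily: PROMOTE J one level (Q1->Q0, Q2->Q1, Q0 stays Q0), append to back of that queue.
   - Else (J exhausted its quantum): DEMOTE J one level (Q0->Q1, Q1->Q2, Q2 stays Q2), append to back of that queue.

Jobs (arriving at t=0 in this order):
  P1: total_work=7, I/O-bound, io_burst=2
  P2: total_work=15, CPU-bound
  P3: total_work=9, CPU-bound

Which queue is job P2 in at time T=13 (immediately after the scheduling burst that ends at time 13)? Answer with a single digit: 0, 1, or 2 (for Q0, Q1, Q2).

Answer: 1

Derivation:
t=0-2: P1@Q0 runs 2, rem=5, I/O yield, promote→Q0. Q0=[P2,P3,P1] Q1=[] Q2=[]
t=2-5: P2@Q0 runs 3, rem=12, quantum used, demote→Q1. Q0=[P3,P1] Q1=[P2] Q2=[]
t=5-8: P3@Q0 runs 3, rem=6, quantum used, demote→Q1. Q0=[P1] Q1=[P2,P3] Q2=[]
t=8-10: P1@Q0 runs 2, rem=3, I/O yield, promote→Q0. Q0=[P1] Q1=[P2,P3] Q2=[]
t=10-12: P1@Q0 runs 2, rem=1, I/O yield, promote→Q0. Q0=[P1] Q1=[P2,P3] Q2=[]
t=12-13: P1@Q0 runs 1, rem=0, completes. Q0=[] Q1=[P2,P3] Q2=[]
t=13-19: P2@Q1 runs 6, rem=6, quantum used, demote→Q2. Q0=[] Q1=[P3] Q2=[P2]
t=19-25: P3@Q1 runs 6, rem=0, completes. Q0=[] Q1=[] Q2=[P2]
t=25-31: P2@Q2 runs 6, rem=0, completes. Q0=[] Q1=[] Q2=[]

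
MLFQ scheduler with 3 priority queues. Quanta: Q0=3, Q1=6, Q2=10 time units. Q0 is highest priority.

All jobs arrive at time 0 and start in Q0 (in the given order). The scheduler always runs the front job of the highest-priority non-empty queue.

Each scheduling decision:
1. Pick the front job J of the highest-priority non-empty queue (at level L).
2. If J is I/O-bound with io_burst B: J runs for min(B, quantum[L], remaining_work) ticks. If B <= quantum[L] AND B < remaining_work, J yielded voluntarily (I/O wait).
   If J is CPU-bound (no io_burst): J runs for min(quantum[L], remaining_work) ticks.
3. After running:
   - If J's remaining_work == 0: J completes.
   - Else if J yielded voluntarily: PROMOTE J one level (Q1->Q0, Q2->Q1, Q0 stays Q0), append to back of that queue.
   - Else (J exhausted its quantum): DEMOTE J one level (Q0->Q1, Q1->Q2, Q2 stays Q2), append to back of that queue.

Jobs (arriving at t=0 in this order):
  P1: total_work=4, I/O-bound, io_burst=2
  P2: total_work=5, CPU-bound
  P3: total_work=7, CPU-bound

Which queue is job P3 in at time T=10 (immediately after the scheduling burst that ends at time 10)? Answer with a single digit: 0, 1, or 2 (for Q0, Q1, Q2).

Answer: 1

Derivation:
t=0-2: P1@Q0 runs 2, rem=2, I/O yield, promote→Q0. Q0=[P2,P3,P1] Q1=[] Q2=[]
t=2-5: P2@Q0 runs 3, rem=2, quantum used, demote→Q1. Q0=[P3,P1] Q1=[P2] Q2=[]
t=5-8: P3@Q0 runs 3, rem=4, quantum used, demote→Q1. Q0=[P1] Q1=[P2,P3] Q2=[]
t=8-10: P1@Q0 runs 2, rem=0, completes. Q0=[] Q1=[P2,P3] Q2=[]
t=10-12: P2@Q1 runs 2, rem=0, completes. Q0=[] Q1=[P3] Q2=[]
t=12-16: P3@Q1 runs 4, rem=0, completes. Q0=[] Q1=[] Q2=[]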